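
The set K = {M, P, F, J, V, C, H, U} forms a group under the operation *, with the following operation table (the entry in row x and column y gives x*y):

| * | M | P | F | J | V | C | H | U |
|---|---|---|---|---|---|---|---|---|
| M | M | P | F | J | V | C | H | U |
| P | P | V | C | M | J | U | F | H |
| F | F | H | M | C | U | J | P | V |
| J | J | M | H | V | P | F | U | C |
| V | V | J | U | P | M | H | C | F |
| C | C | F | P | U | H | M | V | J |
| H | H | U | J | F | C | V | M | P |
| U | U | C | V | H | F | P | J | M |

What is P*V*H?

U

P*V = J
J*H = U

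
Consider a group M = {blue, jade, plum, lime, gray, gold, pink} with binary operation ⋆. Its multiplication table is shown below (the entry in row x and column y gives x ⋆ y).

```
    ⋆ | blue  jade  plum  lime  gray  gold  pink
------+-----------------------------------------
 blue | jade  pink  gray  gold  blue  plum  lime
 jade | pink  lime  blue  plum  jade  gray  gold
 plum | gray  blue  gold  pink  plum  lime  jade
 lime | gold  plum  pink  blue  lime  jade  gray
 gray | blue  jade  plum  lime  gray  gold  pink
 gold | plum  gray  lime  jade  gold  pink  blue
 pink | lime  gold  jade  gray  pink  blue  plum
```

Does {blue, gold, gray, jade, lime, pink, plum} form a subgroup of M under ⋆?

{blue, gold, gray, jade, lime, pink, plum} contains the identity gray.
Checking products: every product of two elements of {blue, gold, gray, jade, lime, pink, plum} (read from the table) lies in {blue, gold, gray, jade, lime, pink, plum}, so the set is closed.
In a finite group, a nonempty closed subset is a subgroup. So {blue, gold, gray, jade, lime, pink, plum} ≤ M.
(Structurally, M here is isomorphic to the cyclic group Z_7.)

Yes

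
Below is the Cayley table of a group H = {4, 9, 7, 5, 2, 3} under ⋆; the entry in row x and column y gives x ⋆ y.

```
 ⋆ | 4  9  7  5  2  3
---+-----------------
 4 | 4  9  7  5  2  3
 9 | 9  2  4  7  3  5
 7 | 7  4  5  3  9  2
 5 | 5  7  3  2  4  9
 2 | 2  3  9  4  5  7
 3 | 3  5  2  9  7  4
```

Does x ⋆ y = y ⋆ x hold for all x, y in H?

Yes

Check whether the table is symmetric across its main diagonal.
Every entry (row x, col y) equals the entry (row y, col x), so H is abelian.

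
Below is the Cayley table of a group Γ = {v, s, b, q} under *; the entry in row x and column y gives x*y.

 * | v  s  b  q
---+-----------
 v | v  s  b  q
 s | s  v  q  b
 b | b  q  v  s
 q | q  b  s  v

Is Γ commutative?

Yes

Check whether the table is symmetric across its main diagonal.
Every entry (row x, col y) equals the entry (row y, col x), so Γ is abelian.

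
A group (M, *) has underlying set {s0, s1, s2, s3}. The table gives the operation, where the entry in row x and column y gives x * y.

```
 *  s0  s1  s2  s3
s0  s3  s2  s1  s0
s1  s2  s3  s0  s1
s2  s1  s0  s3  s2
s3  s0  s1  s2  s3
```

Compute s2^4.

s2^1 = s2
s2^2 = s2 * s2 = s3
s2^3 = s3 * s2 = s2
s2^4 = s2 * s2 = s3

s3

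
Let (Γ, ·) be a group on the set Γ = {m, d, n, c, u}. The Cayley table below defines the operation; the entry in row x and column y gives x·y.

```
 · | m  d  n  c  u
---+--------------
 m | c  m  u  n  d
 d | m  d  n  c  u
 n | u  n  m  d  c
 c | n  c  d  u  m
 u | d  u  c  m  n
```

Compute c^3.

c^1 = c
c^2 = c·c = u
c^3 = u·c = m

m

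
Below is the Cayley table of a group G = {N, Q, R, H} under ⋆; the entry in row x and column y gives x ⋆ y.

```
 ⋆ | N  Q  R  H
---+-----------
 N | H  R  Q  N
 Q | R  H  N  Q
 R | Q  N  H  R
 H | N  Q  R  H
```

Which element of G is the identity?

The identity e satisfies e ⋆ x = x for all x, so its row in the table reproduces the column headers.
Row H reads: N, Q, R, H — exactly the header order. So H is the identity.

H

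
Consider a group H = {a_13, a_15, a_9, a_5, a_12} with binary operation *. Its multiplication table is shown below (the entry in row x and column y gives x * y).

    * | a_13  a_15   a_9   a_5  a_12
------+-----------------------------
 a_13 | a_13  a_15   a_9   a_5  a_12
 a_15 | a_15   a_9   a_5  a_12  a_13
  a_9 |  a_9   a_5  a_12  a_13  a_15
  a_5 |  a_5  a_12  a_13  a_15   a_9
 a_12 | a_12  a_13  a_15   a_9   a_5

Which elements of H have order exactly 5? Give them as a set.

{a_12, a_15, a_5, a_9}

Identity is a_13. Compute the order of each non-identity element by repeated multiplication:
  a_15: a_15 → a_9 → a_5 → a_12 → a_13  (order 5)
  a_9: a_9 → a_12 → a_15 → a_5 → a_13  (order 5)
  a_5: a_5 → a_15 → a_12 → a_9 → a_13  (order 5)
  a_12: a_12 → a_5 → a_9 → a_15 → a_13  (order 5)
Elements of order 5: {a_12, a_15, a_5, a_9}.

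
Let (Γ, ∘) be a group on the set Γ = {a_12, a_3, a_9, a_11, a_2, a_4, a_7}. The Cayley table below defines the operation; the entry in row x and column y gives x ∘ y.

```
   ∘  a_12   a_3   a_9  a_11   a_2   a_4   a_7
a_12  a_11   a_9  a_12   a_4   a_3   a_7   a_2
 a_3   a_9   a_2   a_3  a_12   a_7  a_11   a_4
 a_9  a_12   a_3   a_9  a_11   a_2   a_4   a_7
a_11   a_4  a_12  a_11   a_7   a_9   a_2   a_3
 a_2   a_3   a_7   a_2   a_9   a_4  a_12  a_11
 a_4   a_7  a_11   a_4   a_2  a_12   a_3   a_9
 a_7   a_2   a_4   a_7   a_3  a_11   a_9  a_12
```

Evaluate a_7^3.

a_2

a_7^1 = a_7
a_7^2 = a_7 ∘ a_7 = a_12
a_7^3 = a_12 ∘ a_7 = a_2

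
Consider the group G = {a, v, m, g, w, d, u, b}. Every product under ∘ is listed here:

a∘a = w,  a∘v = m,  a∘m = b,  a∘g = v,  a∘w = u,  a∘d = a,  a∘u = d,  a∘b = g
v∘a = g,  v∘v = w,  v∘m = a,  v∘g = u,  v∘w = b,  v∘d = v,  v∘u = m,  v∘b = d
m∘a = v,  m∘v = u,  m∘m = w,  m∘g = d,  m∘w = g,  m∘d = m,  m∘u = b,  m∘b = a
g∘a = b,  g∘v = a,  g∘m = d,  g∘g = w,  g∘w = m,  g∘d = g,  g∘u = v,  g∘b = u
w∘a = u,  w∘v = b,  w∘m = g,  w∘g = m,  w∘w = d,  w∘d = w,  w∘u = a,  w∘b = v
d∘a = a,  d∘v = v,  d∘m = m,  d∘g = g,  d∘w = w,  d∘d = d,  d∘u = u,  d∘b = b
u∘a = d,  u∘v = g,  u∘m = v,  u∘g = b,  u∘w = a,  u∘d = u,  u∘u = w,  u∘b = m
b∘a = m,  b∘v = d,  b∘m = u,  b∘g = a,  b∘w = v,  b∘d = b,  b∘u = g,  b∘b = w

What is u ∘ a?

d

Read row u, column a: u ∘ a = d.
(Structurally, G here is isomorphic to the quaternion group Q_8.)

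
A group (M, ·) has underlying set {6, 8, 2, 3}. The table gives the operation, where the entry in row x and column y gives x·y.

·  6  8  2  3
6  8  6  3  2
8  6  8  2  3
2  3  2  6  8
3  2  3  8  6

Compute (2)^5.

2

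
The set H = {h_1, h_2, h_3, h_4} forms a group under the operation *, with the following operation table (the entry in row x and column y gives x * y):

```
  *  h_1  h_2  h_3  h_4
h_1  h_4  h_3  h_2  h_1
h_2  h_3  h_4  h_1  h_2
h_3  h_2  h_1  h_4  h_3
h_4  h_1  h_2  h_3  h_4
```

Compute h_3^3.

h_3

h_3^1 = h_3
h_3^2 = h_3 * h_3 = h_4
h_3^3 = h_4 * h_3 = h_3
(Structurally, H here is isomorphic to the Klein four-group V_4.)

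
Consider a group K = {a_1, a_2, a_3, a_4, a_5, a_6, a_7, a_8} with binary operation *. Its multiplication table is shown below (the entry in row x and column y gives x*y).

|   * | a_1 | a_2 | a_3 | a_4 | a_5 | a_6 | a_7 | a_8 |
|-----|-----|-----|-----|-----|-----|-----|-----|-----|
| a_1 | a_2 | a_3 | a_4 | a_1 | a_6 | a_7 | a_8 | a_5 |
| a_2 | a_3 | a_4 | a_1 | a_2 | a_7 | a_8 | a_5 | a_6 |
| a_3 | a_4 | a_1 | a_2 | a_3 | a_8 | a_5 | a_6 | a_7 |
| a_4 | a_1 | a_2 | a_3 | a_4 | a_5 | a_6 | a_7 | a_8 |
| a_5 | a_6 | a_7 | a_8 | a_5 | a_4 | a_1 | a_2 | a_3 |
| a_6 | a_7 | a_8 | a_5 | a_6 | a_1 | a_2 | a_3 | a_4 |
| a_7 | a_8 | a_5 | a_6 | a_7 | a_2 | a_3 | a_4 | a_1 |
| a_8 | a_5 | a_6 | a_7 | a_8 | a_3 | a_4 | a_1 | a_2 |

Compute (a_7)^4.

a_4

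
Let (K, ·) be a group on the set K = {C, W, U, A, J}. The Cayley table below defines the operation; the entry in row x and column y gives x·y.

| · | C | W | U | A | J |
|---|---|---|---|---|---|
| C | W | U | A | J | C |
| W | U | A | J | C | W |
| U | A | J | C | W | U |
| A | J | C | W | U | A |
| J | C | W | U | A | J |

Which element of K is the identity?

The identity e satisfies e·x = x for all x, so its row in the table reproduces the column headers.
Row J reads: C, W, U, A, J — exactly the header order. So J is the identity.

J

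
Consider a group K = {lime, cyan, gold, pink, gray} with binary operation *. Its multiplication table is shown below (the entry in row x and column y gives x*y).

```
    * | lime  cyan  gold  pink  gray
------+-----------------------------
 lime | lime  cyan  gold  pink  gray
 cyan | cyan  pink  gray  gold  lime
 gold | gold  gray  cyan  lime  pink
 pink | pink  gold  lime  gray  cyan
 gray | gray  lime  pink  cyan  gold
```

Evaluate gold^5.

gold^1 = gold
gold^2 = gold*gold = cyan
gold^3 = cyan*gold = gray
gold^4 = gray*gold = pink
gold^5 = pink*gold = lime

lime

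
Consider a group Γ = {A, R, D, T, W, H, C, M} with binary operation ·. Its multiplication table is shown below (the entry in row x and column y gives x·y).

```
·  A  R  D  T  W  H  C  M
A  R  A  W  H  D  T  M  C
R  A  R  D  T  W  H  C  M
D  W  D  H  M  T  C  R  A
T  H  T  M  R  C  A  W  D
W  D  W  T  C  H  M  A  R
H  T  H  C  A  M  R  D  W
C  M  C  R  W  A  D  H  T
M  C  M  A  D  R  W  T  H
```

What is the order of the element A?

2

The identity element is R (its row matches the header).
A^1 = A
A^2 = A·A = R
The first power of A equal to the identity is A^2, so ord(A) = 2.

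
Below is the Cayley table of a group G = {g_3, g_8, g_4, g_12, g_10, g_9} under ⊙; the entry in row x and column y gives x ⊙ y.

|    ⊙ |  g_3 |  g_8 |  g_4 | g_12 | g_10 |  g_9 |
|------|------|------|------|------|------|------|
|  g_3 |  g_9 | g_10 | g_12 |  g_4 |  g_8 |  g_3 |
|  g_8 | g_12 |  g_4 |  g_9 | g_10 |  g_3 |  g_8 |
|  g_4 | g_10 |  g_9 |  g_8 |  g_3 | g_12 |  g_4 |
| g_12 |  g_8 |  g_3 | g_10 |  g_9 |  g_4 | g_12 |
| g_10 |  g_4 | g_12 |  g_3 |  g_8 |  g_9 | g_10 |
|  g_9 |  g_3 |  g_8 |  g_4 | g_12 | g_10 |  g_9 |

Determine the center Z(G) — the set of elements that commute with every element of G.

An element z is central iff its row equals its column in the table.
For g_10: g_10 ⊙ g_4 = g_3 ≠ g_12 = g_4 ⊙ g_10, so g_10 ∉ Z.
Checking each element this way leaves Z(G) = {g_9}.

{g_9}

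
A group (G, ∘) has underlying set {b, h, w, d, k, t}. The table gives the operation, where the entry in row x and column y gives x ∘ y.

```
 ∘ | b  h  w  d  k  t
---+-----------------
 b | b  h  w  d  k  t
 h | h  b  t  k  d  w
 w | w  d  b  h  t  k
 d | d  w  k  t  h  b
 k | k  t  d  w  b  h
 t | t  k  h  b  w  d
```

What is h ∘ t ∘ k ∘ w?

h

h ∘ t = w
w ∘ k = t
t ∘ w = h
(Structurally, G here is isomorphic to the symmetric group S_3.)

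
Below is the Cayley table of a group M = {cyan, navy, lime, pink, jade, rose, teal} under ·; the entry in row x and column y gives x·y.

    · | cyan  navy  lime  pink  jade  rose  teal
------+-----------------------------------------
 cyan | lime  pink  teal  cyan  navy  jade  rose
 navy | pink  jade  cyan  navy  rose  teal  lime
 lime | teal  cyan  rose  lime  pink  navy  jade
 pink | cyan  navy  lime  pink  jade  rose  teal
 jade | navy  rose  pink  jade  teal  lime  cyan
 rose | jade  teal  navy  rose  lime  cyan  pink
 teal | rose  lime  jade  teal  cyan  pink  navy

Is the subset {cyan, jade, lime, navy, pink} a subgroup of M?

jade·jade = teal, which is not in {cyan, jade, lime, navy, pink}.
The subset is not closed under ·, so it is not a subgroup.
(Structurally, M here is isomorphic to the cyclic group Z_7.)

No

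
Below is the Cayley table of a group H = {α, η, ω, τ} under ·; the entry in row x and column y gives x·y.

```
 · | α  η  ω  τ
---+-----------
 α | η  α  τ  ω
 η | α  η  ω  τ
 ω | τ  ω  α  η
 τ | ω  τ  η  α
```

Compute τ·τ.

α

Read row τ, column τ: τ·τ = α.
(Structurally, H here is isomorphic to the cyclic group Z_4.)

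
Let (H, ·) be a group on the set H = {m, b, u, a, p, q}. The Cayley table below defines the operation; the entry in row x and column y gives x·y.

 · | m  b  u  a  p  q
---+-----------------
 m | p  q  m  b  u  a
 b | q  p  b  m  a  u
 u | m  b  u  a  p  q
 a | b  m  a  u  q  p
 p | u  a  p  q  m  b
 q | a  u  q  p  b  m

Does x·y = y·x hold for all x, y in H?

Check whether the table is symmetric across its main diagonal.
Every entry (row x, col y) equals the entry (row y, col x), so H is abelian.

Yes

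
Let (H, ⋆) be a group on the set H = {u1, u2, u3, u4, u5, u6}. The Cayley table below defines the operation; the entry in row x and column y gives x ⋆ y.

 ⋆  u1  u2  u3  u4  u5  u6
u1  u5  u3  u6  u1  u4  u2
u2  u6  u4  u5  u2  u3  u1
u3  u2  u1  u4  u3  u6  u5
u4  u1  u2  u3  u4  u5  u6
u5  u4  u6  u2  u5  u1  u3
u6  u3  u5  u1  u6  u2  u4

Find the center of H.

{u4}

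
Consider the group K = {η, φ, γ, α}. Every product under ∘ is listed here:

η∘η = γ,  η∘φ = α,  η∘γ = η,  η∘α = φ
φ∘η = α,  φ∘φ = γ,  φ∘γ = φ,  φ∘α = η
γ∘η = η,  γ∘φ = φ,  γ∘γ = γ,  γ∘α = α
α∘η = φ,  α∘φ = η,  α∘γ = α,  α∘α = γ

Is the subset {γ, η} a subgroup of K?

Yes

{γ, η} contains the identity γ.
Checking products: every product of two elements of {γ, η} (read from the table) lies in {γ, η}, so the set is closed.
In a finite group, a nonempty closed subset is a subgroup. So {γ, η} ≤ K.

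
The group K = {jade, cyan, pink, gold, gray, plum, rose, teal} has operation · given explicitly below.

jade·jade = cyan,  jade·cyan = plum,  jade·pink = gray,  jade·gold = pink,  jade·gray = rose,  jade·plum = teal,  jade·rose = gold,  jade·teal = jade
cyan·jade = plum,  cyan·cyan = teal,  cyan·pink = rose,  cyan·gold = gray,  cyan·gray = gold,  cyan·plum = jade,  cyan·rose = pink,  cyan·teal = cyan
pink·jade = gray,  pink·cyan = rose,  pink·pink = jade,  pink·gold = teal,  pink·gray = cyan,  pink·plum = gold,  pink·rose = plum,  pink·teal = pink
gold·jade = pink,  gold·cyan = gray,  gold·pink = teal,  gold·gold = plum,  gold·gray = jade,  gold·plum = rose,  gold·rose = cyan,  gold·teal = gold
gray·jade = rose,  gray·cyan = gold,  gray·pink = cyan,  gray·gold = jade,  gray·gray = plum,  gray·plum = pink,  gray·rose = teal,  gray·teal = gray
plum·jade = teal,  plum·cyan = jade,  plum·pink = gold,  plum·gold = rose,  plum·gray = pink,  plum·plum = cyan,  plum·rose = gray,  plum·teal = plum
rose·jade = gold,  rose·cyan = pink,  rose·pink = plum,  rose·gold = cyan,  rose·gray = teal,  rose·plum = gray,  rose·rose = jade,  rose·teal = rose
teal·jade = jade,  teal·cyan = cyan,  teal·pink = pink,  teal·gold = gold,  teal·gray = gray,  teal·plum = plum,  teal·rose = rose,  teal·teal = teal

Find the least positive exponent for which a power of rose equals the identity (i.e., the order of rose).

8

The identity element is teal (its row matches the header).
rose^1 = rose
rose^2 = rose·rose = jade
rose^3 = jade·rose = gold
rose^4 = gold·rose = cyan
rose^5 = cyan·rose = pink
rose^6 = pink·rose = plum
rose^7 = plum·rose = gray
rose^8 = gray·rose = teal
The first power of rose equal to the identity is rose^8, so ord(rose) = 8.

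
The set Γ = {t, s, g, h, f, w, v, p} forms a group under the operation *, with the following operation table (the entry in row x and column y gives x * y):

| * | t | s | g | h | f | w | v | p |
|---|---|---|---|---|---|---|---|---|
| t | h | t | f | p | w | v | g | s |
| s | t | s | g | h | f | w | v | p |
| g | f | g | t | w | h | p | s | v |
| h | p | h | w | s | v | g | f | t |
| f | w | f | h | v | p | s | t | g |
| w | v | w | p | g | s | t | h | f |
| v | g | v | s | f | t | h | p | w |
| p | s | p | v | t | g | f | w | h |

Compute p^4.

s

p^1 = p
p^2 = p * p = h
p^3 = h * p = t
p^4 = t * p = s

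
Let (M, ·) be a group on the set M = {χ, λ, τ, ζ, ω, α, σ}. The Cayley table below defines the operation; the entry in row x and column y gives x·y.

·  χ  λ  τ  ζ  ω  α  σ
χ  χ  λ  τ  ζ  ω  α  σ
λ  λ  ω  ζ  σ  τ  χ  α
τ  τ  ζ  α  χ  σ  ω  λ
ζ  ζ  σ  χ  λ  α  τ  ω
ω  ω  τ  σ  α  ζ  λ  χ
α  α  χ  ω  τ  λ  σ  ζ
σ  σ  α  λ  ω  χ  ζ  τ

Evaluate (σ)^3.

λ

σ^1 = σ
σ^2 = σ·σ = τ
σ^3 = τ·σ = λ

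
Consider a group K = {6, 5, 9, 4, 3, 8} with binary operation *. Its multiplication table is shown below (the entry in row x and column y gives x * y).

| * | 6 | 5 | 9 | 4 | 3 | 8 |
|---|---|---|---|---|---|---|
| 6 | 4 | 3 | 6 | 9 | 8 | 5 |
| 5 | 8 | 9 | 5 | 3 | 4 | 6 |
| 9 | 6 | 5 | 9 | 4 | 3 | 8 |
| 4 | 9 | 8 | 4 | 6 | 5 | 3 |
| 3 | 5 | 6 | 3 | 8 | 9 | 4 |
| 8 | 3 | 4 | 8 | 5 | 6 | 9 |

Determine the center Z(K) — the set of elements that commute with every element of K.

{9}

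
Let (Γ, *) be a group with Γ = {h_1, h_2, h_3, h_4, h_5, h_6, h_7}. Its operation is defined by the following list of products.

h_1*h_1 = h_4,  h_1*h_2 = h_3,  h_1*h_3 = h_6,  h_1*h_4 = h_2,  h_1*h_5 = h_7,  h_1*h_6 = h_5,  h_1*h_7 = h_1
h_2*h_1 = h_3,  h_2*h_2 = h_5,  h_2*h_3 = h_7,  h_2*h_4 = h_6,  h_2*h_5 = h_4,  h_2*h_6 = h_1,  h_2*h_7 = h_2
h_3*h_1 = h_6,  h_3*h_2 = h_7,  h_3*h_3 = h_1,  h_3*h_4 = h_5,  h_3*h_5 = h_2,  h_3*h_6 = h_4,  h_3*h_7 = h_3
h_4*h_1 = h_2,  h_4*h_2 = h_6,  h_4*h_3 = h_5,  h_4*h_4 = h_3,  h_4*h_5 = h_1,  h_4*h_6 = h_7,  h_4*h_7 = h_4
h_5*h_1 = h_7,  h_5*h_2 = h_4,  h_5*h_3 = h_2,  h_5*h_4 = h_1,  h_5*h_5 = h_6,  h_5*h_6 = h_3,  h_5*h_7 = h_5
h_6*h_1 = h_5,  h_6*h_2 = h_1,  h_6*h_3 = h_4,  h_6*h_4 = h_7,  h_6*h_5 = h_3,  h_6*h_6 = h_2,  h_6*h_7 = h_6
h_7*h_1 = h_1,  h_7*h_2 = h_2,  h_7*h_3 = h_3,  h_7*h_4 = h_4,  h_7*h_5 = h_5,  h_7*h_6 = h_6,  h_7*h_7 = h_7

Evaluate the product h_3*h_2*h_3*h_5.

h_2

h_3*h_2 = h_7
h_7*h_3 = h_3
h_3*h_5 = h_2
(Structurally, Γ here is isomorphic to the cyclic group Z_7.)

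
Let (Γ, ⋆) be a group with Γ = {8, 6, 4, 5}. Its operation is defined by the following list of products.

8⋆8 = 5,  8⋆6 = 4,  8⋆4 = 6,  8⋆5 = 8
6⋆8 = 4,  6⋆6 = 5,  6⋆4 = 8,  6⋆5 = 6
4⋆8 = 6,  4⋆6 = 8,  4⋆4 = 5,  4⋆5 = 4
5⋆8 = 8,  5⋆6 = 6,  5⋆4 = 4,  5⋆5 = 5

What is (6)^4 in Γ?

5

6^1 = 6
6^2 = 6 ⋆ 6 = 5
6^3 = 5 ⋆ 6 = 6
6^4 = 6 ⋆ 6 = 5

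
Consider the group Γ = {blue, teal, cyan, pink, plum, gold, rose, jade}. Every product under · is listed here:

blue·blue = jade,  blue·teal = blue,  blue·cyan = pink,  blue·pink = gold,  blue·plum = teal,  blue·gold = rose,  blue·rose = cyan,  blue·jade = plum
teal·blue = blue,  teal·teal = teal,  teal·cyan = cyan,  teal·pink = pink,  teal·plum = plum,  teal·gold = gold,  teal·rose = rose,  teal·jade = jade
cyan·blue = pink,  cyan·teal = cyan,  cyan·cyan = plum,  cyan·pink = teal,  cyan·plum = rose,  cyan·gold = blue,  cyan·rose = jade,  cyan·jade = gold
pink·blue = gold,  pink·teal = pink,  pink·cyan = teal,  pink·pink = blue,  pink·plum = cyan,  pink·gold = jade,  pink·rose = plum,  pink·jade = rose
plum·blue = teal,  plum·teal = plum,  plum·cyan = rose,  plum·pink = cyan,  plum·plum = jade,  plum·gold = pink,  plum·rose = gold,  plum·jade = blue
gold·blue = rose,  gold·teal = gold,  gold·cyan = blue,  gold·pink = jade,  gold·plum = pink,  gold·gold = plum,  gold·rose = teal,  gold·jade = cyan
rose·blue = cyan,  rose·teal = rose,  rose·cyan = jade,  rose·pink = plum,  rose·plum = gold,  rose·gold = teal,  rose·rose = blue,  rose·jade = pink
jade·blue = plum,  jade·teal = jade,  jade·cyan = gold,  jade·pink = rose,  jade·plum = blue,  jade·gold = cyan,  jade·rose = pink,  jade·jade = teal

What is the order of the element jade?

2

The identity element is teal (its row matches the header).
jade^1 = jade
jade^2 = jade·jade = teal
The first power of jade equal to the identity is jade^2, so ord(jade) = 2.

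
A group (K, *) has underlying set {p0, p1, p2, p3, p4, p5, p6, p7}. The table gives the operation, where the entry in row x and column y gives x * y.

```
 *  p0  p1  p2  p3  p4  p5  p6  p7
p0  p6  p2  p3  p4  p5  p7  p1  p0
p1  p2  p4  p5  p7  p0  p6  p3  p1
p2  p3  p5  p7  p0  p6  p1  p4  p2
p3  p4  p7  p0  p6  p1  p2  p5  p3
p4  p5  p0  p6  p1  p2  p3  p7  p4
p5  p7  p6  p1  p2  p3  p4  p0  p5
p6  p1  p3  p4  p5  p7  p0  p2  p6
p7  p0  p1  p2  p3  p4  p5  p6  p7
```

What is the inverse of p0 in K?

First locate the identity: row p7 matches the header, so p7 is the identity.
Scan row p0 for p7: p0 * p5 = p7. Hence p0^(-1) = p5.
(Structurally, K here is isomorphic to the cyclic group Z_8.)

p5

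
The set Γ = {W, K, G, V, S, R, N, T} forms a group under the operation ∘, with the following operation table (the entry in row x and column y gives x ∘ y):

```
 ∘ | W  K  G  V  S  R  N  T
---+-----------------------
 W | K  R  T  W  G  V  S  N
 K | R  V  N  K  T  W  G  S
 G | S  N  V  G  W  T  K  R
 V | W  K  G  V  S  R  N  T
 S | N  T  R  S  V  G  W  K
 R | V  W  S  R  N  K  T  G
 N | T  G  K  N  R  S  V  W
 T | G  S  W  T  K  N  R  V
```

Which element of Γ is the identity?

The identity e satisfies e ∘ x = x for all x, so its row in the table reproduces the column headers.
Row V reads: W, K, G, V, S, R, N, T — exactly the header order. So V is the identity.
(Structurally, Γ here is isomorphic to the dihedral group D_4.)

V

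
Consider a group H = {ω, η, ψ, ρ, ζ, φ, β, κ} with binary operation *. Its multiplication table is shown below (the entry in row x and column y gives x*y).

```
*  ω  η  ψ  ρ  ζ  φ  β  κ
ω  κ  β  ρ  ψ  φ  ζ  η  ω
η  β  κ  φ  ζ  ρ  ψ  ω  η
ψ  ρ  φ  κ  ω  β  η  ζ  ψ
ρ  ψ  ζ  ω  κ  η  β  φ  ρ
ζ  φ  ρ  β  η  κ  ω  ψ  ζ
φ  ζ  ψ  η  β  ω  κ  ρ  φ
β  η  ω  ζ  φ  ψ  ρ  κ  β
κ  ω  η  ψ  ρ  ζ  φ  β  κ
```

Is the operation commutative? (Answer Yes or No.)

Check whether the table is symmetric across its main diagonal.
Every entry (row x, col y) equals the entry (row y, col x), so H is abelian.

Yes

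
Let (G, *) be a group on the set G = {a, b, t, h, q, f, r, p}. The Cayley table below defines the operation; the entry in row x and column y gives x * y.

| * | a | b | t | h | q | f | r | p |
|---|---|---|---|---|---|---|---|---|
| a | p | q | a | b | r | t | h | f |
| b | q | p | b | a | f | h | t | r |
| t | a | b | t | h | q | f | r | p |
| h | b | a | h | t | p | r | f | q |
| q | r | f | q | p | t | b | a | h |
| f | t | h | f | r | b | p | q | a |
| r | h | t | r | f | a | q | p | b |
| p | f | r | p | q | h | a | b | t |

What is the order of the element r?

4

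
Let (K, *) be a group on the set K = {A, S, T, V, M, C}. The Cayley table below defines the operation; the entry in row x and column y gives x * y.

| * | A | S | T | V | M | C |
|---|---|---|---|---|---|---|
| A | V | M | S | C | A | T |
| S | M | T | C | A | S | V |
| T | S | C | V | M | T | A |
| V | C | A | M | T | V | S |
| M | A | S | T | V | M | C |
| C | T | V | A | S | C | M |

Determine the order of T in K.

3

The identity element is M (its row matches the header).
T^1 = T
T^2 = T * T = V
T^3 = V * T = M
The first power of T equal to the identity is T^3, so ord(T) = 3.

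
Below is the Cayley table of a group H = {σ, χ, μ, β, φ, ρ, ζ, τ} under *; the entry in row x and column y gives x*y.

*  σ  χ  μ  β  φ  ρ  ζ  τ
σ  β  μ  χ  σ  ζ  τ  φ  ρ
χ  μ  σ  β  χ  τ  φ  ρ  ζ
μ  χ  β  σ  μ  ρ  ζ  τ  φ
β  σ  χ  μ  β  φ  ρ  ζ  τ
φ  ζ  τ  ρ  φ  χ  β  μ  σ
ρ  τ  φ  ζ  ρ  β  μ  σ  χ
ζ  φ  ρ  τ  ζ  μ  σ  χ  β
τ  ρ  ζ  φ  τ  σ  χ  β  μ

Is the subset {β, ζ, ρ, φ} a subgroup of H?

ρ*ρ = μ, which is not in {β, ζ, ρ, φ}.
The subset is not closed under *, so it is not a subgroup.

No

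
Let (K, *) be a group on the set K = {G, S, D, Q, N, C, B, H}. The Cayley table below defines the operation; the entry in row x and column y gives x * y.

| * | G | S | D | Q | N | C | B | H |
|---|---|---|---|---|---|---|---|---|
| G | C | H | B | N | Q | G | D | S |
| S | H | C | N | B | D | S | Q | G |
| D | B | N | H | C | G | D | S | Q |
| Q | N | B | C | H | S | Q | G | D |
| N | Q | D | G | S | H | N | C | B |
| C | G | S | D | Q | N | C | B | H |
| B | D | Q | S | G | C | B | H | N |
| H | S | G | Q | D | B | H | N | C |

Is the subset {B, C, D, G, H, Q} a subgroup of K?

Q * G = N, which is not in {B, C, D, G, H, Q}.
The subset is not closed under *, so it is not a subgroup.

No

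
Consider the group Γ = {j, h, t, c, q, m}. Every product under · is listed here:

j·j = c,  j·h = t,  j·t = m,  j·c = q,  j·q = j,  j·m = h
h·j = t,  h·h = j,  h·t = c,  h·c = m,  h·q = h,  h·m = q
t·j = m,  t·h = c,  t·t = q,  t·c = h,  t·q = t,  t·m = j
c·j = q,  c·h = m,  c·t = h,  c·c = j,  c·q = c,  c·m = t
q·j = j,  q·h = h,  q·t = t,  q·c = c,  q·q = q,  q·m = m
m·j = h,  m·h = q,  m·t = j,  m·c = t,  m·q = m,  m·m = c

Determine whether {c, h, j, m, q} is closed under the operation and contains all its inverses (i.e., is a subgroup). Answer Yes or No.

m·c = t, which is not in {c, h, j, m, q}.
The subset is not closed under ·, so it is not a subgroup.

No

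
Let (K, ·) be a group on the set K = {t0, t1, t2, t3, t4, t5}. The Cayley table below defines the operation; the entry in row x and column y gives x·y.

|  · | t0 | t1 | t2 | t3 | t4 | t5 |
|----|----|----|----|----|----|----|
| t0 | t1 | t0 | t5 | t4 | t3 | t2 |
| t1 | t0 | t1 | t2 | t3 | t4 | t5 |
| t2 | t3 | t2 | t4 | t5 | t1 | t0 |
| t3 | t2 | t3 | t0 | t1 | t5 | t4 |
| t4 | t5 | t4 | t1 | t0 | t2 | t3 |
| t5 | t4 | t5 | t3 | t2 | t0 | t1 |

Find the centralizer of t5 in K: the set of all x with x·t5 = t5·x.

{t1, t5}

Compare row t5 with column t5 entry by entry.
t4·t5 = t3 but t5·t4 = t0, so t4 does not.
Collecting the elements that commute with t5: C(t5) = {t1, t5}.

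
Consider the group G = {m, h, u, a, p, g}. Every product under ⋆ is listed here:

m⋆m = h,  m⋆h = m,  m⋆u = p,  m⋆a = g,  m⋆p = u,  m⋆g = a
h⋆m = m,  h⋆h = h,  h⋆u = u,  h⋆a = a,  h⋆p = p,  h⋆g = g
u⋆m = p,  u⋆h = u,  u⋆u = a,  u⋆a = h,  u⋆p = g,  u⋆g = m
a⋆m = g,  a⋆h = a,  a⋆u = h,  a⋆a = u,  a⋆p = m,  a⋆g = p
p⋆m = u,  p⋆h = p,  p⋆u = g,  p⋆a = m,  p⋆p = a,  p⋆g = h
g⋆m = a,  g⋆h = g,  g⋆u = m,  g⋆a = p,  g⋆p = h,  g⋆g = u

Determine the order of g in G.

6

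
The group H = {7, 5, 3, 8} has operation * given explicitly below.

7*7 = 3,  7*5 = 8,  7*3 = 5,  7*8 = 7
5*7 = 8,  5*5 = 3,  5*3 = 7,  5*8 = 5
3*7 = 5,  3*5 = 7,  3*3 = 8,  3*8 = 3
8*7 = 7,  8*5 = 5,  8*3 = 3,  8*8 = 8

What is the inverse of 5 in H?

7

First locate the identity: row 8 matches the header, so 8 is the identity.
Scan row 5 for 8: 5 * 7 = 8. Hence 5^(-1) = 7.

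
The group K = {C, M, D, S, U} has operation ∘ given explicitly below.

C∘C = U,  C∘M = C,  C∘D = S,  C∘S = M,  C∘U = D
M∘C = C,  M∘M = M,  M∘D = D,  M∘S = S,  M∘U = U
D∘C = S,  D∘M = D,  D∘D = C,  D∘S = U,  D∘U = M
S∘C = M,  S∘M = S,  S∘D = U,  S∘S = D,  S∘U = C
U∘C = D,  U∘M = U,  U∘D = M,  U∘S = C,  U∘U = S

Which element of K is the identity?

M

The identity e satisfies e ∘ x = x for all x, so its row in the table reproduces the column headers.
Row M reads: C, M, D, S, U — exactly the header order. So M is the identity.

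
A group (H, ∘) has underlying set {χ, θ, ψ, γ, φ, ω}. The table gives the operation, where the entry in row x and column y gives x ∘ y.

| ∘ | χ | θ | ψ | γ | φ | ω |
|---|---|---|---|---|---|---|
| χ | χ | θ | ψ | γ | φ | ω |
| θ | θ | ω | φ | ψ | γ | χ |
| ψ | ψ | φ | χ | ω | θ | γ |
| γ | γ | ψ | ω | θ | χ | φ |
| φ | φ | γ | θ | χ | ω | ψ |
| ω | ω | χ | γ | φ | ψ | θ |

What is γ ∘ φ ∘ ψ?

γ ∘ φ = χ
χ ∘ ψ = ψ

ψ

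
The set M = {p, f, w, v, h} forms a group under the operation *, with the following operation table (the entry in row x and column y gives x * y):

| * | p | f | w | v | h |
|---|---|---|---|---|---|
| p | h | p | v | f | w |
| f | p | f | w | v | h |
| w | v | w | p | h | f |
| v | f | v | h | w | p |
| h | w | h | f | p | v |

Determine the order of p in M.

5

The identity element is f (its row matches the header).
p^1 = p
p^2 = p * p = h
p^3 = h * p = w
p^4 = w * p = v
p^5 = v * p = f
The first power of p equal to the identity is p^5, so ord(p) = 5.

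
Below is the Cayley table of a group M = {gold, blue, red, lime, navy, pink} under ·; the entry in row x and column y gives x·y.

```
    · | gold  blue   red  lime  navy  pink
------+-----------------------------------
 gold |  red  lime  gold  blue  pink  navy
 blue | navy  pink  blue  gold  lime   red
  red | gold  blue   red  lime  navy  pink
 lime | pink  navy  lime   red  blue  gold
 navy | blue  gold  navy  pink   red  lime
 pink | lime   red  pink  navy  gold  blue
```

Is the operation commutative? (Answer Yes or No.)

blue·navy = lime but navy·blue = gold.
Since blue and navy do not commute, M is not abelian.

No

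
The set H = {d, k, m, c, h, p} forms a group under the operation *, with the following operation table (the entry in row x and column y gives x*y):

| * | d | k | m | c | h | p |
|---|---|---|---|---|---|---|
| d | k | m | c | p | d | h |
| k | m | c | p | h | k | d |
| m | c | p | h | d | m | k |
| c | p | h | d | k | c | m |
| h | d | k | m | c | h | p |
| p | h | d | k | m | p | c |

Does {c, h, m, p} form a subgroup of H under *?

p*m = k, which is not in {c, h, m, p}.
The subset is not closed under *, so it is not a subgroup.

No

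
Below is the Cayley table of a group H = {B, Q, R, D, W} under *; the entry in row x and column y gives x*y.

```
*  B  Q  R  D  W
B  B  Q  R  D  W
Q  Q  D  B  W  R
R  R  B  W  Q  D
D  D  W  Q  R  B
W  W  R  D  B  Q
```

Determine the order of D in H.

The identity element is B (its row matches the header).
D^1 = D
D^2 = D*D = R
D^3 = R*D = Q
D^4 = Q*D = W
D^5 = W*D = B
The first power of D equal to the identity is D^5, so ord(D) = 5.

5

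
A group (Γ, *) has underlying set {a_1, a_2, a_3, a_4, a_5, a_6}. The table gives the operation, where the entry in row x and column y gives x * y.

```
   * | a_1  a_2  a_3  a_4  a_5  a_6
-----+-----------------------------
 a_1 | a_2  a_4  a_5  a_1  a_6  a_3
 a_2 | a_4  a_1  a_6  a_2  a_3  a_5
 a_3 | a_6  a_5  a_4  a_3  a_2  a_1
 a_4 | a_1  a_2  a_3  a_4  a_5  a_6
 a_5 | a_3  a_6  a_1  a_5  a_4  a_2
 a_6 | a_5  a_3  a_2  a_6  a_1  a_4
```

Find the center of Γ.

An element z is central iff its row equals its column in the table.
For a_2: a_2 * a_5 = a_3 ≠ a_6 = a_5 * a_2, so a_2 ∉ Z.
Checking each element this way leaves Z(Γ) = {a_4}.
(Structurally, Γ here is isomorphic to the symmetric group S_3.)

{a_4}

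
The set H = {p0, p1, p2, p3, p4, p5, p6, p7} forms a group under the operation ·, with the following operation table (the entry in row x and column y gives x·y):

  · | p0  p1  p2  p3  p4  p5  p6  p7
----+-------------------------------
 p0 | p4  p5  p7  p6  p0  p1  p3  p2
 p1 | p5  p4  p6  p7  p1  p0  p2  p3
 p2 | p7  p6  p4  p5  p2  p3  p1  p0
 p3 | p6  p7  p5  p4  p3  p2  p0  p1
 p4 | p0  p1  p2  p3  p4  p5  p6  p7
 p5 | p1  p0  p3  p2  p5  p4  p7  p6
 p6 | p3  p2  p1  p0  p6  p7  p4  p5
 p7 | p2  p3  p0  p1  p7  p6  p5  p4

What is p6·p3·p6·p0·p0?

p3

p6·p3 = p0
p0·p6 = p3
p3·p0 = p6
p6·p0 = p3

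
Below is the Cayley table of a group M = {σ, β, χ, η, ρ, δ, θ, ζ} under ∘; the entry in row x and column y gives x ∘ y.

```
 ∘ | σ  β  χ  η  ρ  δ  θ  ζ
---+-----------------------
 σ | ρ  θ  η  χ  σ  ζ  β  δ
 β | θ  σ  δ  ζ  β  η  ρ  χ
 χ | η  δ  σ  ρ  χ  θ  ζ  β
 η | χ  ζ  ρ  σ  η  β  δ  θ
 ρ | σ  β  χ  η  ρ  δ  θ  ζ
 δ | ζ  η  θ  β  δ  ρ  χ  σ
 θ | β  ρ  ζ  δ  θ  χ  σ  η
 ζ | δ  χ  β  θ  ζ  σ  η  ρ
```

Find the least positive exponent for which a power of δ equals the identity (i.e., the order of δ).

2

The identity element is ρ (its row matches the header).
δ^1 = δ
δ^2 = δ ∘ δ = ρ
The first power of δ equal to the identity is δ^2, so ord(δ) = 2.
(Structurally, M here is isomorphic to Z_2 x Z_4.)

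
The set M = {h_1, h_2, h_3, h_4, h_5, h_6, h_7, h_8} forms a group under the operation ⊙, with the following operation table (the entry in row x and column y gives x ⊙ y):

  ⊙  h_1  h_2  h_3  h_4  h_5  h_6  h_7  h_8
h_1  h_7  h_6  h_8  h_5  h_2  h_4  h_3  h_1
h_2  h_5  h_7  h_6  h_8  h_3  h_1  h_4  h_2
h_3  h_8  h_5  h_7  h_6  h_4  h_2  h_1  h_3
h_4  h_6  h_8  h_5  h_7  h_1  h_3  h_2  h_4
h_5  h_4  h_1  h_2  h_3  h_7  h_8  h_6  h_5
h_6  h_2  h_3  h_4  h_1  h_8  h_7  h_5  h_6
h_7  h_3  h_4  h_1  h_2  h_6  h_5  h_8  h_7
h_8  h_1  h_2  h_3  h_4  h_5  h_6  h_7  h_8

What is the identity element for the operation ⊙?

h_8

The identity e satisfies e ⊙ x = x for all x, so its row in the table reproduces the column headers.
Row h_8 reads: h_1, h_2, h_3, h_4, h_5, h_6, h_7, h_8 — exactly the header order. So h_8 is the identity.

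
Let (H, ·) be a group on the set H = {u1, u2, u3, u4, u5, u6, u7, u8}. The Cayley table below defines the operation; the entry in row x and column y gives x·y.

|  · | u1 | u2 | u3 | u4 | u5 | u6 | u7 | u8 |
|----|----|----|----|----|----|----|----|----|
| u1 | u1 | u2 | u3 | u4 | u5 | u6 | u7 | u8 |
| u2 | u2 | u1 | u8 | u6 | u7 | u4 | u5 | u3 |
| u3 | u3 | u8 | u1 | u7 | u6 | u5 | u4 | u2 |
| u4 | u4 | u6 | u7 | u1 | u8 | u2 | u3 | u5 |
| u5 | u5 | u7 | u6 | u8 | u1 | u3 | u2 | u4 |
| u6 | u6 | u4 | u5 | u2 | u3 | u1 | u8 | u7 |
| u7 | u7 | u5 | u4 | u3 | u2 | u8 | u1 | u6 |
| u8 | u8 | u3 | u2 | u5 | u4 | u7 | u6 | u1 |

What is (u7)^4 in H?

u7^1 = u7
u7^2 = u7·u7 = u1
u7^3 = u1·u7 = u7
u7^4 = u7·u7 = u1

u1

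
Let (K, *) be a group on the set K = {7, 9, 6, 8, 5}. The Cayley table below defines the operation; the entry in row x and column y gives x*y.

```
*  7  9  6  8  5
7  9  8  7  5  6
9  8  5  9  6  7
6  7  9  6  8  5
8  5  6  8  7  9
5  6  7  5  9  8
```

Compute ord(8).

The identity element is 6 (its row matches the header).
8^1 = 8
8^2 = 8*8 = 7
8^3 = 7*8 = 5
8^4 = 5*8 = 9
8^5 = 9*8 = 6
The first power of 8 equal to the identity is 8^5, so ord(8) = 5.

5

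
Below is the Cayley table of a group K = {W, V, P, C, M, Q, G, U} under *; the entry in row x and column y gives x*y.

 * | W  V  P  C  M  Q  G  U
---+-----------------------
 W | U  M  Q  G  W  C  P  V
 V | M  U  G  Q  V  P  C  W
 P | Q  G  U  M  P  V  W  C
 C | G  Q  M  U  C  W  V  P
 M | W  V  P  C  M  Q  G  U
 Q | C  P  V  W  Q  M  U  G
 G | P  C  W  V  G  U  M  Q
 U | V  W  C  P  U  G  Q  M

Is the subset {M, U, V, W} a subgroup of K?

{M, U, V, W} contains the identity M.
Checking products: every product of two elements of {M, U, V, W} (read from the table) lies in {M, U, V, W}, so the set is closed.
In a finite group, a nonempty closed subset is a subgroup. So {M, U, V, W} ≤ K.

Yes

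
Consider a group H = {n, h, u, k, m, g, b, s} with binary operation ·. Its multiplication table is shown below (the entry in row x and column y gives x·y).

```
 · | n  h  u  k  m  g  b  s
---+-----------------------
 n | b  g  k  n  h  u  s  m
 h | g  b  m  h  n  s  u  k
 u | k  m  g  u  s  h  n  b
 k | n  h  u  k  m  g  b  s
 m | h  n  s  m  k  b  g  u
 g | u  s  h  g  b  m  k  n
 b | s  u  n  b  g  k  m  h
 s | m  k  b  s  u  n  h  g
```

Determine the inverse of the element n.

u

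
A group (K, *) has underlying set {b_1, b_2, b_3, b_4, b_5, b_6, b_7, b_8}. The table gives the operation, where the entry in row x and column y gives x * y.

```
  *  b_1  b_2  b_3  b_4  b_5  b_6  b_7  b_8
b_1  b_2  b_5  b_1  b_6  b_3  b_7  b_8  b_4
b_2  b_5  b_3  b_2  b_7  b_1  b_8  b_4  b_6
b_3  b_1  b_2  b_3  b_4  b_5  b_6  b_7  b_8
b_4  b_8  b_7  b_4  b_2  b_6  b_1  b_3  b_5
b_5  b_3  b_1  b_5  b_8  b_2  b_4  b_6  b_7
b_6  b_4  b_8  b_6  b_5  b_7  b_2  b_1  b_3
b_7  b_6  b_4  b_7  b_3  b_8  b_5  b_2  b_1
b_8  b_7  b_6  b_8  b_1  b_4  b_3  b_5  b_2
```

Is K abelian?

b_8 * b_7 = b_5 but b_7 * b_8 = b_1.
Since b_8 and b_7 do not commute, K is not abelian.

No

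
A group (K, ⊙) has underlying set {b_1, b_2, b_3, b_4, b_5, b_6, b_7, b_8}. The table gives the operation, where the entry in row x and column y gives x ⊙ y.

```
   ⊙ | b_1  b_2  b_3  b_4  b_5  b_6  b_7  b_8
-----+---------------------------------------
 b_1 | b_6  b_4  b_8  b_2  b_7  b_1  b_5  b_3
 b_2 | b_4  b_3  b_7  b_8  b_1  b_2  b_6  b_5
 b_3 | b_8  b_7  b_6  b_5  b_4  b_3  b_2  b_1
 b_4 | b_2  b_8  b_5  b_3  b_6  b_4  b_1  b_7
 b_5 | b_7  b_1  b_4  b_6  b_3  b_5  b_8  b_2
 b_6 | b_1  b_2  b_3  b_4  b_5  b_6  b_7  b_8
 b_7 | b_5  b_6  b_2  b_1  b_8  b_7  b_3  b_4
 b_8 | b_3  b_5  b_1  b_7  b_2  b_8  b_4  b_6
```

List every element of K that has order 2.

Identity is b_6. Compute the order of each non-identity element by repeated multiplication:
  b_1: b_1 → b_6  (order 2)
  b_2: b_2 → b_3 → b_7 → b_6  (order 4)
  b_3: b_3 → b_6  (order 2)
  b_4: b_4 → b_3 → b_5 → b_6  (order 4)
  b_5: b_5 → b_3 → b_4 → b_6  (order 4)
  b_7: b_7 → b_3 → b_2 → b_6  (order 4)
  b_8: b_8 → b_6  (order 2)
Elements of order 2: {b_1, b_3, b_8}.

{b_1, b_3, b_8}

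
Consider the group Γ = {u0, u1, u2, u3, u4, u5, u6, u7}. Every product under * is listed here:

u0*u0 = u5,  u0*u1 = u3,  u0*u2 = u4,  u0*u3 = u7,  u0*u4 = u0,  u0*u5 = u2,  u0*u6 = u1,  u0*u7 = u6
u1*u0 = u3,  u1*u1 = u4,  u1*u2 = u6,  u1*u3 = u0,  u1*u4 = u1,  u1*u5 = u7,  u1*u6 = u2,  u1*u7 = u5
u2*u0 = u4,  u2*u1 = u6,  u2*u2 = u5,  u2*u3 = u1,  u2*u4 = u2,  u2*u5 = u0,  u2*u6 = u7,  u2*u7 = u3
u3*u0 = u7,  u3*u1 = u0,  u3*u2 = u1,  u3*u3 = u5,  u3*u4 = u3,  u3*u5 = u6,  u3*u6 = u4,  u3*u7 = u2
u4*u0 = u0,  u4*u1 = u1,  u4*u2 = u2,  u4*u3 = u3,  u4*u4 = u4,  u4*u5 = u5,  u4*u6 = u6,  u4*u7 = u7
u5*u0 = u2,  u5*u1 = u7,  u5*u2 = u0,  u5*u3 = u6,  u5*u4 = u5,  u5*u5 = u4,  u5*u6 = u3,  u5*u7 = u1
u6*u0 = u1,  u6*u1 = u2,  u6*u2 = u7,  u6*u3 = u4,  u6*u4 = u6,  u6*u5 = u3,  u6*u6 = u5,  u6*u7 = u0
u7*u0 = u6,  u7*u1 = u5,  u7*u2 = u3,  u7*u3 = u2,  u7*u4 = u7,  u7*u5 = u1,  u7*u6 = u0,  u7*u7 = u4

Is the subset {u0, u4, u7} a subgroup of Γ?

No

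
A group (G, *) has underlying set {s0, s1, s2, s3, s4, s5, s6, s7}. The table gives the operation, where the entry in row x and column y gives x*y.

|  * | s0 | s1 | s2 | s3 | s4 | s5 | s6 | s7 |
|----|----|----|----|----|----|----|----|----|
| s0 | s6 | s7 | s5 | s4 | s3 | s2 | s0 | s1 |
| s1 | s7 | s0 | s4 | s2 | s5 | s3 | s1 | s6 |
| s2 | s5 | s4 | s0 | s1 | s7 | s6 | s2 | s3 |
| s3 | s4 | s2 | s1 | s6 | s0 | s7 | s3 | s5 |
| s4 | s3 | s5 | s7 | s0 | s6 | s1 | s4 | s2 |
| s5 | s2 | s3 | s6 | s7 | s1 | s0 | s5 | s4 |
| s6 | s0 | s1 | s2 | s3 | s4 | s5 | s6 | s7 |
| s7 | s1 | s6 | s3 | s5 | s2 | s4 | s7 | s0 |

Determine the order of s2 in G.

4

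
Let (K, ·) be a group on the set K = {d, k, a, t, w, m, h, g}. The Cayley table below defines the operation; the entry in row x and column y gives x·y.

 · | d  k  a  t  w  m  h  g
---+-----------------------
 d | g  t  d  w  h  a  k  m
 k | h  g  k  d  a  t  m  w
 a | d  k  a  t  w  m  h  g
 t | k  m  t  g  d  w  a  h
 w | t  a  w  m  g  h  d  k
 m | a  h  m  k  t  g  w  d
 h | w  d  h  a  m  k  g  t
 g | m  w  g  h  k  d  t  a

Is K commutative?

m·w = t but w·m = h.
Since m and w do not commute, K is not abelian.

No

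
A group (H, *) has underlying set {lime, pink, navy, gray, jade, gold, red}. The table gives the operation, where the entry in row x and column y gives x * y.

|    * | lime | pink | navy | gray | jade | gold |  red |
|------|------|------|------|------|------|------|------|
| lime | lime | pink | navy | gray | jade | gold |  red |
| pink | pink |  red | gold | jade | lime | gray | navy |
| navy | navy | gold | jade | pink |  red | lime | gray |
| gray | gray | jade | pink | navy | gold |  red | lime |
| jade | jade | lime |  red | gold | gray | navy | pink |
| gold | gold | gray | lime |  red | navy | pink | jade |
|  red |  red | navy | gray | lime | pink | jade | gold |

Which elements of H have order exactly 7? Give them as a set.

{gold, gray, jade, navy, pink, red}

Identity is lime. Compute the order of each non-identity element by repeated multiplication:
  pink: pink → red → navy → gold → gray → jade → lime  (order 7)
  navy: navy → jade → red → gray → pink → gold → lime  (order 7)
  gray: gray → navy → pink → jade → gold → red → lime  (order 7)
  jade: jade → gray → gold → navy → red → pink → lime  (order 7)
  gold: gold → pink → gray → red → jade → navy → lime  (order 7)
  red: red → gold → jade → pink → navy → gray → lime  (order 7)
Elements of order 7: {gold, gray, jade, navy, pink, red}.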